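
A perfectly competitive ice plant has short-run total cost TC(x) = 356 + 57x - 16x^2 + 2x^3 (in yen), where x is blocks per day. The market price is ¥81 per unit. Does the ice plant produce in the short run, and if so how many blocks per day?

Produce at x = 6

Strip out fixed cost: VC = 57x - 16x^2 + 2x^3. Then AVC = 57 - 16x + 2x^2 and MC = 57 - 32x + 6x^2.
The AVC parabola has its vertex at x = 16/4 = 4, where AVC = 57 - 16·4 + 2·4^2 = ¥25.
P = ¥81 exceeds min AVC = ¥25, so the firm stays open.
Solving P = MC: -24 - 32x + 6x^2 = 0 ⇒ x = -2/3 or 6. On the upward-sloping branch, x* = 6.
Check: AVC at x = 6 is ¥33 ≤ P, so revenue covers variable cost.
Profit = P·x − TC = 81·6 − 554 = -¥68, a loss, but smaller than the ¥356 fixed cost the firm would lose by shutting down.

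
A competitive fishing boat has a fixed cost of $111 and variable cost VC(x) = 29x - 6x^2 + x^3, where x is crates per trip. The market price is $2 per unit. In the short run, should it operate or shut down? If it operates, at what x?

Shut down

Variable cost is VC = 29x - 6x^2 + x^3, so AVC = VC/x = 29 - 6x + x^2 and MC = dTC/dx = 29 - 12x + 3x^2.
The AVC parabola has its vertex at x = 6/2 = 3, where AVC = 29 - 6·3 + 3^2 = $20.
P = $2 lies below min AVC = $20; no output level covers variable cost.
Best response: produce nothing and absorb the $111 fixed cost.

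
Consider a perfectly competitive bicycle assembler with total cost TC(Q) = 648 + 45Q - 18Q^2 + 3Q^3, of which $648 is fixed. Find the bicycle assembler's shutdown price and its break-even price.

AVC = 45 - 18Q + 3Q^2; minimized at Q = 3, giving min AVC = $18. That is the shutdown price.
ATC = 648/Q + 45 - 18Q + 3Q^2. Setting dATC/dQ = −648/Q^2 − 18 + 6Q = 0 gives Q = 6 (since 6·6^3 − 18·6^2 = 648).
min ATC = 648/6 + 45 − 18·6 + 3·6^2 = $153. That is the break-even price.
For $18 ≤ P < $153 the firm produces at a loss; below $18 it shuts down.

Shutdown price = $18; break-even price = $153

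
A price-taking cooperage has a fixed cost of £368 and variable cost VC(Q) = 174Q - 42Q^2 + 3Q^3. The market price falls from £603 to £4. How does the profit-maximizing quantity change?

Output falls from 13 to 0 (the firm shuts down)

AVC = 174 - 42Q + 3Q^2, minimized at Q = 7 where min AVC = £27. MC = 174 - 84Q + 9Q^2.
With P = £603 above the shutdown price, P = MC gives Q = 13.
At P = £4 < min AVC = £27, price no longer covers variable cost at any output, so the firm shuts down: Q = 0.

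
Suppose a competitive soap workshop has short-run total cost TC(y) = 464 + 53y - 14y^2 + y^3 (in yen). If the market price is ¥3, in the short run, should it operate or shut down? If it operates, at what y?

Shut down

Variable cost is VC = 53y - 14y^2 + y^3, so AVC = VC/y = 53 - 14y + y^2 and MC = dTC/dy = 53 - 28y + 3y^2.
The AVC parabola has its vertex at y = 14/2 = 7, where AVC = 53 - 14·7 + 7^2 = ¥4.
Since P = ¥3 < min AVC = ¥4, price fails to cover variable cost at any output.
Shutting down limits the loss to fixed cost, ¥464.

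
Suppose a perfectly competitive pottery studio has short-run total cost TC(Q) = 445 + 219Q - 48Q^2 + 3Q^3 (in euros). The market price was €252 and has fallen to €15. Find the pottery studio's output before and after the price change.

MC = 219 - 96Q + 9Q^2; the shutdown threshold is min AVC = €27 (at Q = 8).
At P = €252 ≥ min AVC, set P = MC on the rising branch: Q = 11.
At P = €15 < min AVC = €27, price no longer covers variable cost at any output, so the firm shuts down: Q = 0.

Output falls from 11 to 0 (the firm shuts down)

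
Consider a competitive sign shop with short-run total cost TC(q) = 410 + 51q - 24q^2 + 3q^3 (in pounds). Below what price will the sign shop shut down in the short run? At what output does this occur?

Short-run supply begins at min AVC. From VC = 51q - 24q^2 + 3q^3, AVC = 51 - 24q + 3q^2.
dAVC/dq = -24 + 6q = 0 gives q = 4. min AVC = 51 - 24·4 + 3·4^2 = 3.
So the shutdown price is £3.

£3 per unit, at q = 4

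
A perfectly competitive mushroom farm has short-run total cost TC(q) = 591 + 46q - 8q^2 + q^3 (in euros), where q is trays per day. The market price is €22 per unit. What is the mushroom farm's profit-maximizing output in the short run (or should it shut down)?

Strip out fixed cost: VC = 46q - 8q^2 + q^3. Then AVC = 46 - 8q + q^2 and MC = 46 - 16q + 3q^2.
AVC is minimized where dAVC/dq = -8 + 2q = 0, at q = 4; min AVC = 46 - 8·4 + 4^2 = €30.
P = €22 lies below min AVC = €30; no output level covers variable cost.
Best response: produce nothing and absorb the €591 fixed cost.

Shut down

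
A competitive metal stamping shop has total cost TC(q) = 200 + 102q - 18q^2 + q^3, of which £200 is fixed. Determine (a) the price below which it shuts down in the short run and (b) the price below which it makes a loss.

Shutdown price = £21; break-even price = £42

Shutdown price = min AVC. AVC = 102 - 18q + q^2, with vertex at q = 9 and minimum £21.
ATC = 200/q + 102 - 18q + q^2. Setting dATC/dq = −200/q^2 − 18 + 2q = 0 gives q = 10 (since 2·10^3 − 18·10^2 = 200).
min ATC = 200/10 + 102 − 18·10 + 10^2 = £42. That is the break-even price.
For £21 ≤ P < £42 the firm produces at a loss; below £21 it shuts down.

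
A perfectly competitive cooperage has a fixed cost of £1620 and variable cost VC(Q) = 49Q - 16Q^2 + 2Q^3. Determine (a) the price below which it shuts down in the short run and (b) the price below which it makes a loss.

AVC = 49 - 16Q + 2Q^2; minimized at Q = 4, giving min AVC = £17. That is the shutdown price.
ATC = 1620/Q + 49 - 16Q + 2Q^2. Setting dATC/dQ = −1620/Q^2 − 16 + 4Q = 0 gives Q = 9 (since 4·9^3 − 16·9^2 = 1620).
min ATC = 1620/9 + 49 − 16·9 + 2·9^2 = £247. That is the break-even price.
For £17 ≤ P < £247 the firm produces at a loss; below £17 it shuts down.

Shutdown price = £17; break-even price = £247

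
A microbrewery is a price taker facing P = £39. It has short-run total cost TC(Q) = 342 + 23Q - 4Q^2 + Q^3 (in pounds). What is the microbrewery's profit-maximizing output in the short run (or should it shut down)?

From TC, MC = TC'(Q) = 23 - 8Q + 3Q^2 and AVC = VC/Q = 23 - 4Q + Q^2.
AVC hits its minimum where MC = AVC, at Q = 2, giving min AVC = 23 - 4·2 + 2^2 = £19.
P = £39 exceeds min AVC = £19, so the firm stays open.
Set P = MC: 39 = 23 - 8Q + 3Q^2 → -16 - 8Q + 3Q^2 = 0. The roots are Q = -4/3 and Q = 4; the profit-maximizing output is on the rising part of MC, so Q* = 4.
Check: AVC at Q = 4 is £23 ≤ P, so revenue covers variable cost.
Profit = P·Q − TC = 39·4 − 434 = -£278, a loss, but smaller than the £342 fixed cost the firm would lose by shutting down.

Produce at Q = 4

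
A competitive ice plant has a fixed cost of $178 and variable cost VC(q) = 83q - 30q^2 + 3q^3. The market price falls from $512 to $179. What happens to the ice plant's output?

Output falls from 11 to 8

AVC = 83 - 30q + 3q^2, minimized at q = 5 where min AVC = $8. MC = 83 - 60q + 9q^2.
At P = $512 ≥ min AVC, set P = MC on the rising branch: q = 11.
At P = $179 ≥ min AVC, set P = MC: q = 8. The firm stays open but cuts output.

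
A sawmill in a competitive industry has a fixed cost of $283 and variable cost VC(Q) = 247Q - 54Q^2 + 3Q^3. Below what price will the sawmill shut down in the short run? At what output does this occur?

The shutdown price is the minimum of AVC. VC = 247Q - 54Q^2 + 3Q^3, so AVC = 247 - 54Q + 3Q^2.
At the minimum of AVC, MC = AVC. MC = 247 - 108Q + 9Q^2; setting MC = AVC gives 6Q^2 - 54Q = 0, so Q = 9. min AVC = 4.
For P < $4 the firm produces nothing.

$4 per unit, at Q = 9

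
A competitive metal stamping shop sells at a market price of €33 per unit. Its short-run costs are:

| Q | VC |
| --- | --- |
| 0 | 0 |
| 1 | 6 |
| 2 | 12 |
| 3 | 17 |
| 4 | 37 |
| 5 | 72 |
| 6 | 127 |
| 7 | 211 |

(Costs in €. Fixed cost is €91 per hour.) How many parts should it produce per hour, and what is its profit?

Q = 4; profit = €4

Compute π = P·Q − TC at each output: Q=0: -91; Q=1: -64; Q=2: -37; Q=3: -9; Q=4: 4; Q=5: 2; Q=6: -20; Q=7: -71.
Profit is maximized at Q = 4. AVC there is 37/4 = €9.25 ≤ P, so producing beats shutting down (which would give -€91).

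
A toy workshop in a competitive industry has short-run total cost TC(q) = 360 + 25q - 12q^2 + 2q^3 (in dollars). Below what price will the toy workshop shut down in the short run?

$7 per unit

Short-run supply begins at min AVC. From VC = 25q - 12q^2 + 2q^3, AVC = 25 - 12q + 2q^2.
At the minimum of AVC, MC = AVC. MC = 25 - 24q + 6q^2; setting MC = AVC gives 4q^2 - 12q = 0, so q = 3. min AVC = 7.
So the shutdown price is $7.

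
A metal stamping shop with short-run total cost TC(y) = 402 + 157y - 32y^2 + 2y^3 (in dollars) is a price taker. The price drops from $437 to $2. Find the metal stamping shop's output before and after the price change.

Output falls from 14 to 0 (the firm shuts down)

AVC = 157 - 32y + 2y^2, minimized at y = 8 where min AVC = $29. MC = 157 - 64y + 6y^2.
With P = $437 above the shutdown price, P = MC gives y = 14.
At P = $2 < min AVC = $29, price no longer covers variable cost at any output, so the firm shuts down: y = 0.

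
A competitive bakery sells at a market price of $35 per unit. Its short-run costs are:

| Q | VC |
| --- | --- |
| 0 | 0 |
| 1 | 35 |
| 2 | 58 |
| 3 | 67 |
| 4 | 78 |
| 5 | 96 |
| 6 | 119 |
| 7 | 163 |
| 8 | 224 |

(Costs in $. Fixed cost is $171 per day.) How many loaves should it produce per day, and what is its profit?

Compute π = P·Q − TC at each output: Q=0: -171; Q=1: -171; Q=2: -159; Q=3: -133; Q=4: -109; Q=5: -92; Q=6: -80; Q=7: -89; Q=8: -115.
Profit is maximized at Q = 6. AVC there is 119/6 = $19.83 ≤ P, so producing beats shutting down (which would give -$171).

Q = 6; profit = -$80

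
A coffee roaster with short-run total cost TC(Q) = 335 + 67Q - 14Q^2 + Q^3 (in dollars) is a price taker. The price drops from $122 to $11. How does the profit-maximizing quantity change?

Output falls from 11 to 0 (the firm shuts down)

MC = 67 - 28Q + 3Q^2; the shutdown threshold is min AVC = $18 (at Q = 7).
At P = $122 ≥ min AVC, set P = MC on the rising branch: Q = 11.
At P = $11 < min AVC = $18, price no longer covers variable cost at any output, so the firm shuts down: Q = 0.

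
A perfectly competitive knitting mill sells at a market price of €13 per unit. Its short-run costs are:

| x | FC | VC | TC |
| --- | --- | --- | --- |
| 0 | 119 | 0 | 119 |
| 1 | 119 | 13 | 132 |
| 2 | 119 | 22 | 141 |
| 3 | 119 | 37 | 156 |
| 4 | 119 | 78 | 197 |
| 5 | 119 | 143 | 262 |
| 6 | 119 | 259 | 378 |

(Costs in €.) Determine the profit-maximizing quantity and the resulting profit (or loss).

Compute π = P·x − TC at each output: x=0: -119; x=1: -119; x=2: -115; x=3: -117; x=4: -145; x=5: -197; x=6: -300.
Profit is maximized at x = 2. AVC there is 22/2 = €11 ≤ P, so producing beats shutting down (which would give -€119).

x = 2; profit = -€115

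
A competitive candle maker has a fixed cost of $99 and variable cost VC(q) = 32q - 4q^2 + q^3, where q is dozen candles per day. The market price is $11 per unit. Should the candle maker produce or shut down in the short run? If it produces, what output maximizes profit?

From TC, MC = TC'(q) = 32 - 8q + 3q^2 and AVC = VC/q = 32 - 4q + q^2.
The AVC parabola has its vertex at q = 4/2 = 2, where AVC = 32 - 4·2 + 2^2 = $28.
P = $11 lies below min AVC = $28; no output level covers variable cost.
The firm minimizes its loss by shutting down and losing only its fixed cost of $99.

Shut down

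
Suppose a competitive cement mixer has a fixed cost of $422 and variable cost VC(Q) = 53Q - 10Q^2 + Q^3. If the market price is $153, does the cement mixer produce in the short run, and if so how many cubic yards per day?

Strip out fixed cost: VC = 53Q - 10Q^2 + Q^3. Then AVC = 53 - 10Q + Q^2 and MC = 53 - 20Q + 3Q^2.
AVC hits its minimum where MC = AVC, at Q = 5, giving min AVC = 53 - 10·5 + 5^2 = $28.
Because $153 ≥ $28, revenue can cover variable cost; the firm operates.
Set P = MC: 153 = 53 - 20Q + 3Q^2 → -100 - 20Q + 3Q^2 = 0. The roots are Q = -10/3 and Q = 10; the profit-maximizing output is on the rising part of MC, so Q* = 10.
Check: AVC at Q = 10 is $53 ≤ P, so revenue covers variable cost.
Profit = P·Q − TC = 153·10 − 952 = $578.

Produce at Q = 10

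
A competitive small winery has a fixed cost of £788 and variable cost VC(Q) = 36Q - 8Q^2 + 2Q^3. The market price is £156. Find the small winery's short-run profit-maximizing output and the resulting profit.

Profit = -£212 at Q = 6

AVC = 36 - 8Q + 2Q^2 has its minimum £28 at Q = 2; price £156 clears that bar, so the firm operates.
With MC = 36 - 16Q + 6Q^2, P = MC on the upward-sloping part at Q* = 6.
TR = 156·6 = 936. TC = 788 + 360 = 1148. Profit = 936 − 1148 = -£212.
Shutting down would mean losing the fixed cost of £788, so operating at a loss of £212 is better by £576.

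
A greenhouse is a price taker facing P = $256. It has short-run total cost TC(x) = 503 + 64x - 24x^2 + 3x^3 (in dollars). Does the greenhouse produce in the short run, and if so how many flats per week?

Produce at x = 8

Strip out fixed cost: VC = 64x - 24x^2 + 3x^3. Then AVC = 64 - 24x + 3x^2 and MC = 64 - 48x + 9x^2.
AVC is minimized where dAVC/dx = -24 + 6x = 0, at x = 4; min AVC = 64 - 24·4 + 3·4^2 = $16.
Since P = $256 ≥ min AVC = $16, price covers variable cost and the firm should produce.
P = MC gives -192 - 48x + 9x^2 = 0, with roots -8/3 and 8. Take the larger (rising MC): x* = 8.
Check: AVC at x = 8 is $64 ≤ P, so revenue covers variable cost.
Profit = P·x − TC = 256·8 − 1015 = $1033.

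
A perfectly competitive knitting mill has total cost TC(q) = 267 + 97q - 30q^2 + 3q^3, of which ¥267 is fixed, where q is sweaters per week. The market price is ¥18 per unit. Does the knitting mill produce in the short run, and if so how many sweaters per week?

Variable cost is VC = 97q - 30q^2 + 3q^3, so AVC = VC/q = 97 - 30q + 3q^2 and MC = dTC/dq = 97 - 60q + 9q^2.
AVC is minimized where dAVC/dq = -30 + 6q = 0, at q = 5; min AVC = 97 - 30·5 + 3·5^2 = ¥22.
P = ¥18 lies below min AVC = ¥22; no output level covers variable cost.
Best response: produce nothing and absorb the ¥267 fixed cost.

Shut down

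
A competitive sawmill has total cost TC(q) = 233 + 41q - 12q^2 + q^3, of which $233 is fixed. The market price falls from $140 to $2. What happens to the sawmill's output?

MC = 41 - 24q + 3q^2; the shutdown threshold is min AVC = $5 (at q = 6).
At P = $140 ≥ min AVC, set P = MC on the rising branch: q = 11.
At P = $2 < min AVC = $5, price no longer covers variable cost at any output, so the firm shuts down: q = 0.

Output falls from 11 to 0 (the firm shuts down)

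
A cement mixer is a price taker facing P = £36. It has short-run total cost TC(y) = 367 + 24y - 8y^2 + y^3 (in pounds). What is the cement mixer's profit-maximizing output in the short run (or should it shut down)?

Produce at y = 6

Variable cost is VC = 24y - 8y^2 + y^3, so AVC = VC/y = 24 - 8y + y^2 and MC = dTC/dy = 24 - 16y + 3y^2.
AVC is minimized where dAVC/dy = -8 + 2y = 0, at y = 4; min AVC = 24 - 8·4 + 4^2 = £8.
Since P = £36 ≥ min AVC = £8, price covers variable cost and the firm should produce.
P = MC gives -12 - 16y + 3y^2 = 0, with roots -2/3 and 6. Take the larger (rising MC): y* = 6.
Check: AVC at y = 6 is £12 ≤ P, so revenue covers variable cost.
Profit = P·y − TC = 36·6 − 439 = -£223, a loss, but smaller than the £367 fixed cost the firm would lose by shutting down.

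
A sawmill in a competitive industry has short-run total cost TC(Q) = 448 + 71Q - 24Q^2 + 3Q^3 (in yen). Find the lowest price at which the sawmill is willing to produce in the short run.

¥23 per unit

The shutdown price is the minimum of AVC. VC = 71Q - 24Q^2 + 3Q^3, so AVC = 71 - 24Q + 3Q^2.
At the minimum of AVC, MC = AVC. MC = 71 - 48Q + 9Q^2; setting MC = AVC gives 6Q^2 - 24Q = 0, so Q = 4. min AVC = 23.
So the shutdown price is ¥23.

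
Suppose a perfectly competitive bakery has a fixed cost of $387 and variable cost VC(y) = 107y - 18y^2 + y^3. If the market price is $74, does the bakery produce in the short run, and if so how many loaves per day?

Produce at y = 11

Strip out fixed cost: VC = 107y - 18y^2 + y^3. Then AVC = 107 - 18y + y^2 and MC = 107 - 36y + 3y^2.
AVC is minimized where dAVC/dy = -18 + 2y = 0, at y = 9; min AVC = 107 - 18·9 + 9^2 = $26.
P = $74 exceeds min AVC = $26, so the firm stays open.
Set P = MC: 74 = 107 - 36y + 3y^2 → 33 - 36y + 3y^2 = 0. The roots are y = 1 and y = 11; the profit-maximizing output is on the rising part of MC, so y* = 11.
Check: AVC at y = 11 is $30 ≤ P, so revenue covers variable cost.
Profit = P·y − TC = 74·11 − 717 = $97.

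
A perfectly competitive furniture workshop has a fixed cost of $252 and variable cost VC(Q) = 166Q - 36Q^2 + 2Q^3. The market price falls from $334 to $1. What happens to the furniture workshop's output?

Output falls from 14 to 0 (the firm shuts down)

MC = 166 - 72Q + 6Q^2; the shutdown threshold is min AVC = $4 (at Q = 9).
With P = $334 above the shutdown price, P = MC gives Q = 14.
At P = $1 < min AVC = $4, price no longer covers variable cost at any output, so the firm shuts down: Q = 0.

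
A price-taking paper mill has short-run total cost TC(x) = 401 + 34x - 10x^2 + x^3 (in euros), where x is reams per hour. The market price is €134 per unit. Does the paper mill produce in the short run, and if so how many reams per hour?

Strip out fixed cost: VC = 34x - 10x^2 + x^3. Then AVC = 34 - 10x + x^2 and MC = 34 - 20x + 3x^2.
AVC hits its minimum where MC = AVC, at x = 5, giving min AVC = 34 - 10·5 + 5^2 = €9.
Because €134 ≥ €9, revenue can cover variable cost; the firm operates.
Solving P = MC: -100 - 20x + 3x^2 = 0 ⇒ x = -10/3 or 10. On the upward-sloping branch, x* = 10.
Check: AVC at x = 10 is €34 ≤ P, so revenue covers variable cost.
Profit = P·x − TC = 134·10 − 741 = €599.

Produce at x = 10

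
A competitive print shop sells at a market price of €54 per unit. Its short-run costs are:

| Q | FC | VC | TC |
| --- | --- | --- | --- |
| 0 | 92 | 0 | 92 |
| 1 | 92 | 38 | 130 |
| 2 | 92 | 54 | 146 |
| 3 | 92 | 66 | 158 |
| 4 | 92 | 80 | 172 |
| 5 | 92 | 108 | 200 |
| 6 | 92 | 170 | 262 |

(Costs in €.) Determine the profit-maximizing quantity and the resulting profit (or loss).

Q = 5; profit = €70

Tabulate TR − TC: Q=0: -92; Q=1: -76; Q=2: -38; Q=3: 4; Q=4: 44; Q=5: 70; Q=6: 62.
Profit is maximized at Q = 5. AVC there is 108/5 = €21.60 ≤ P, so producing beats shutting down (which would give -€92).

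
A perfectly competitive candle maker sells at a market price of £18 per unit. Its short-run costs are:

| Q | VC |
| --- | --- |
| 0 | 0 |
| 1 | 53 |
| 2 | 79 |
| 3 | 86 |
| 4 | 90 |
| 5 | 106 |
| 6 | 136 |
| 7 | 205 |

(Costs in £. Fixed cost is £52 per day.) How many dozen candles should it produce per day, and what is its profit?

Q = 0 (shut down); profit = -£52

Profit at each row (π = 18Q − TC): Q=0: -52; Q=1: -87; Q=2: -95; Q=3: -84; Q=4: -70; Q=5: -68; Q=6: -80; Q=7: -131.
Profit is highest at Q = 0. Equivalently, the lowest AVC in the table is 106/5 ≈ £21.20 at Q = 5, and P = £18 falls below it — price never covers variable cost, so the firm shuts down and loses only its fixed cost.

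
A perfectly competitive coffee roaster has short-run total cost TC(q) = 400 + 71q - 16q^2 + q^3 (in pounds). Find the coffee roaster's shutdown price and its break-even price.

AVC = 71 - 16q + q^2; minimized at q = 8, giving min AVC = £7. That is the shutdown price.
ATC = 400/q + 71 - 16q + q^2. Setting dATC/dq = −400/q^2 − 16 + 2q = 0 gives q = 10 (since 2·10^3 − 16·10^2 = 400).
min ATC = 400/10 + 71 − 16·10 + 10^2 = £51. That is the break-even price.
For £7 ≤ P < £51 the firm produces at a loss; below £7 it shuts down.

Shutdown price = £7; break-even price = £51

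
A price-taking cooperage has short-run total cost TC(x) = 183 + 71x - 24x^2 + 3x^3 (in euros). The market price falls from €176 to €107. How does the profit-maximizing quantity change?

AVC = 71 - 24x + 3x^2, minimized at x = 4 where min AVC = €23. MC = 71 - 48x + 9x^2.
With P = €176 above the shutdown price, P = MC gives x = 7.
At P = €107 ≥ min AVC, set P = MC: x = 6. The firm stays open but cuts output.

Output falls from 7 to 6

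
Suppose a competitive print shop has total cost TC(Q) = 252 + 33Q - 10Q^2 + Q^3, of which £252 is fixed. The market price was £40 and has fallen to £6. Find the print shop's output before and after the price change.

AVC = 33 - 10Q + Q^2, minimized at Q = 5 where min AVC = £8. MC = 33 - 20Q + 3Q^2.
At P = £40 ≥ min AVC, set P = MC on the rising branch: Q = 7.
At P = £6 < min AVC = £8, price no longer covers variable cost at any output, so the firm shuts down: Q = 0.

Output falls from 7 to 0 (the firm shuts down)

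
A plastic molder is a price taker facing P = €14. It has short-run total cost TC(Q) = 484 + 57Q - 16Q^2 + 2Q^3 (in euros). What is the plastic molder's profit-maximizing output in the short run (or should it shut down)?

Shut down

Variable cost is VC = 57Q - 16Q^2 + 2Q^3, so AVC = VC/Q = 57 - 16Q + 2Q^2 and MC = dTC/dQ = 57 - 32Q + 6Q^2.
The AVC parabola has its vertex at Q = 16/4 = 4, where AVC = 57 - 16·4 + 2·4^2 = €25.
P = €14 lies below min AVC = €25; no output level covers variable cost.
Shutting down limits the loss to fixed cost, €484.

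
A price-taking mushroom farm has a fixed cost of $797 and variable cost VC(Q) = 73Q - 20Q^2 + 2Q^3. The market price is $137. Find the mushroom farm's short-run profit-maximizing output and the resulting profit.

Profit = -$29 at Q = 8

AVC = 73 - 20Q + 2Q^2 has its minimum $23 at Q = 5; price $137 clears that bar, so the firm operates.
MC = 73 - 40Q + 6Q^2. Setting P = MC and taking the root on the rising branch gives Q* = 8.
TR = 137·8 = 1096. TC = 797 + 328 = 1125. Profit = 1096 − 1125 = -$29.
Shutting down would mean losing the fixed cost of $797, so operating at a loss of $29 is better by $768.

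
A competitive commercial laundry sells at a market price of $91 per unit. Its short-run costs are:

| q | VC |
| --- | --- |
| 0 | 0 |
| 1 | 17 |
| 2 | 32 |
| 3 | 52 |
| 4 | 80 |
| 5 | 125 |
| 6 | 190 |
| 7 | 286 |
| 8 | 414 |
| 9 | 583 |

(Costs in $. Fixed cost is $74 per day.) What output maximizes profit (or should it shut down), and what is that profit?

q = 6; profit = $282

Profit at each row (π = 91q − TC): q=0: -74; q=1: 0; q=2: 76; q=3: 147; q=4: 210; q=5: 256; q=6: 282; q=7: 277; q=8: 240; q=9: 162.
Profit is maximized at q = 6. AVC there is 190/6 = $31.67 ≤ P, so producing beats shutting down (which would give -$74).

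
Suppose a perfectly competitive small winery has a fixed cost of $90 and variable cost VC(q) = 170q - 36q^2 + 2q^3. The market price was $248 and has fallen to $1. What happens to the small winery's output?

AVC = 170 - 36q + 2q^2, minimized at q = 9 where min AVC = $8. MC = 170 - 72q + 6q^2.
With P = $248 above the shutdown price, P = MC gives q = 13.
At P = $1 < min AVC = $8, price no longer covers variable cost at any output, so the firm shuts down: q = 0.

Output falls from 13 to 0 (the firm shuts down)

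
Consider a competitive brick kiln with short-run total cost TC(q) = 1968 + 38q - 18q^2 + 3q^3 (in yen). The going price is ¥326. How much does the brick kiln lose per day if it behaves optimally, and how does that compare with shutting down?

Profit = -¥48 at q = 8

AVC = 38 - 18q + 3q^2 has its minimum ¥11 at q = 3; price ¥326 clears that bar, so the firm operates.
MC = 38 - 36q + 9q^2. Setting P = MC and taking the root on the rising branch gives q* = 8.
TR = 326·8 = 2608. TC = 1968 + 688 = 2656. Profit = 2608 − 2656 = -¥48.
Shutting down would mean losing the fixed cost of ¥1968, so operating at a loss of ¥48 is better by ¥1920.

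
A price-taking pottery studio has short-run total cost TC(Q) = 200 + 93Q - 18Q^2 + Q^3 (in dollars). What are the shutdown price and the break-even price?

Shutdown price = $12; break-even price = $33

AVC = 93 - 18Q + Q^2; minimized at Q = 9, giving min AVC = $12. That is the shutdown price.
ATC = 200/Q + 93 - 18Q + Q^2. Setting dATC/dQ = −200/Q^2 − 18 + 2Q = 0 gives Q = 10 (since 2·10^3 − 18·10^2 = 200).
min ATC = 200/10 + 93 − 18·10 + 10^2 = $33. That is the break-even price.
For $12 ≤ P < $33 the firm produces at a loss; below $12 it shuts down.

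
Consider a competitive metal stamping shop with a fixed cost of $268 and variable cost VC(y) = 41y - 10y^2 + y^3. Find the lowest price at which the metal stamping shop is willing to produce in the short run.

$16 per unit

Short-run supply begins at min AVC. From VC = 41y - 10y^2 + y^3, AVC = 41 - 10y + y^2.
dAVC/dy = -10 + 2y = 0 gives y = 5. min AVC = 41 - 10·5 + 5^2 = 16.
The firm shuts down for any P below $16.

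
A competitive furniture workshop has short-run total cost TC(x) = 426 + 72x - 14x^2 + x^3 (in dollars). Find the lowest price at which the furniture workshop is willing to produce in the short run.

The shutdown price is the minimum of AVC. VC = 72x - 14x^2 + x^3, so AVC = 72 - 14x + x^2.
At the minimum of AVC, MC = AVC. MC = 72 - 28x + 3x^2; setting MC = AVC gives 2x^2 - 14x = 0, so x = 7. min AVC = 23.
The firm shuts down for any P below $23.

$23 per unit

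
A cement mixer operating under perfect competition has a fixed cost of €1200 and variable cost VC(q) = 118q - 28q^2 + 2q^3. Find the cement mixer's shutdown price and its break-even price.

AVC = 118 - 28q + 2q^2; minimized at q = 7, giving min AVC = €20. That is the shutdown price.
ATC = 1200/q + 118 - 28q + 2q^2. Setting dATC/dq = −1200/q^2 − 28 + 4q = 0 gives q = 10 (since 4·10^3 − 28·10^2 = 1200).
min ATC = 1200/10 + 118 − 28·10 + 2·10^2 = €158. That is the break-even price.
Between these two prices the firm operates at a loss; above €158 it earns a profit.

Shutdown price = €20; break-even price = €158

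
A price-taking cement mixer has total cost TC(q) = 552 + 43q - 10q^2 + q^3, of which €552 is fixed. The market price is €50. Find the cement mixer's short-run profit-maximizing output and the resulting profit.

AVC = 43 - 10q + q^2 has its minimum €18 at q = 5; price €50 clears that bar, so the firm operates.
With MC = 43 - 20q + 3q^2, P = MC on the upward-sloping part at q* = 7.
TR = 50·7 = 350. TC = 552 + 154 = 706. Profit = 350 − 706 = -€356.
By producing, the firm covers all variable cost plus €196 of fixed cost; shutting down would lose the full €552.

Profit = -€356 at q = 7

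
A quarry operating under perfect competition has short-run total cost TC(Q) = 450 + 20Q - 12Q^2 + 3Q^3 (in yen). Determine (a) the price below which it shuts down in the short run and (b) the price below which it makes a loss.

AVC = 20 - 12Q + 3Q^2; minimized at Q = 2, giving min AVC = ¥8. That is the shutdown price.
ATC = 450/Q + 20 - 12Q + 3Q^2. Setting dATC/dQ = −450/Q^2 − 12 + 6Q = 0 gives Q = 5 (since 6·5^3 − 12·5^2 = 450).
min ATC = 450/5 + 20 − 12·5 + 3·5^2 = ¥125. That is the break-even price.
For ¥8 ≤ P < ¥125 the firm produces at a loss; below ¥8 it shuts down.

Shutdown price = ¥8; break-even price = ¥125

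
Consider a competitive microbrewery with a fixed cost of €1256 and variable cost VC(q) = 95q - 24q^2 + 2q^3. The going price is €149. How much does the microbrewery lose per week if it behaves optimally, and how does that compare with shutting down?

AVC = 95 - 24q + 2q^2; min AVC = €23 at q = 6. Since P = €149 ≥ min AVC, the firm produces.
With MC = 95 - 48q + 6q^2, P = MC on the upward-sloping part at q* = 9.
TR = 149·9 = 1341. TC = 1256 + 369 = 1625. Profit = 1341 − 1625 = -€284.
That loss of €284 beats the €1256 the firm would lose by shutting down; producing recovers €972 of fixed cost.

Profit = -€284 at q = 9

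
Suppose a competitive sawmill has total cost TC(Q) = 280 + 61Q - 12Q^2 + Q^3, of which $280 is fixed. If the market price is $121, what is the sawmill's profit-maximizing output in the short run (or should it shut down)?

From TC, MC = TC'(Q) = 61 - 24Q + 3Q^2 and AVC = VC/Q = 61 - 12Q + Q^2.
AVC hits its minimum where MC = AVC, at Q = 6, giving min AVC = 61 - 12·6 + 6^2 = $25.
Because $121 ≥ $25, revenue can cover variable cost; the firm operates.
P = MC gives -60 - 24Q + 3Q^2 = 0, with roots -2 and 10. Take the larger (rising MC): Q* = 10.
Check: AVC at Q = 10 is $41 ≤ P, so revenue covers variable cost.
Profit = P·Q − TC = 121·10 − 690 = $520.

Produce at Q = 10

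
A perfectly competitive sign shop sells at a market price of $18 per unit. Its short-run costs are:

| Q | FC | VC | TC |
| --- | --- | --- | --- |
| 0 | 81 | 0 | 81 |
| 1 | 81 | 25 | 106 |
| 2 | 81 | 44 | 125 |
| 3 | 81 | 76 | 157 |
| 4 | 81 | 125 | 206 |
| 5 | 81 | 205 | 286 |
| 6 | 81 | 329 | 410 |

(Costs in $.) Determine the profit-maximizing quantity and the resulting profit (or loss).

Tabulate TR − TC: Q=0: -81; Q=1: -88; Q=2: -89; Q=3: -103; Q=4: -134; Q=5: -196; Q=6: -302.
Profit is highest at Q = 0. Equivalently, the lowest AVC in the table is 44/2 ≈ $22 at Q = 2, and P = $18 falls below it — price never covers variable cost, so the firm shuts down and loses only its fixed cost.

Q = 0 (shut down); profit = -$81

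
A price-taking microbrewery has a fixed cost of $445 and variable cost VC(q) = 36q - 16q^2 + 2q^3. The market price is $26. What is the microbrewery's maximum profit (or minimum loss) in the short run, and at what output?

Profit = -$345 at q = 5

AVC = 36 - 16q + 2q^2 has its minimum $4 at q = 4; price $26 clears that bar, so the firm operates.
MC = 36 - 32q + 6q^2. Setting P = MC and taking the root on the rising branch gives q* = 5.
TR = 26·5 = 130. TC = 445 + 30 = 475. Profit = 130 − 475 = -$345.
Shutting down would mean losing the fixed cost of $445, so operating at a loss of $345 is better by $100.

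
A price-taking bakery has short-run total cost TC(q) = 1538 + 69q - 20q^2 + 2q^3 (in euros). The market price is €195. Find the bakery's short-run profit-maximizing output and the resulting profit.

AVC = 69 - 20q + 2q^2; min AVC = €19 at q = 5. Since P = €195 ≥ min AVC, the firm produces.
MC = 69 - 40q + 6q^2. Setting P = MC and taking the root on the rising branch gives q* = 9.
TR = 195·9 = 1755. TC = 1538 + 459 = 1997. Profit = 1755 − 1997 = -€242.
Shutting down would mean losing the fixed cost of €1538, so operating at a loss of €242 is better by €1296.

Profit = -€242 at q = 9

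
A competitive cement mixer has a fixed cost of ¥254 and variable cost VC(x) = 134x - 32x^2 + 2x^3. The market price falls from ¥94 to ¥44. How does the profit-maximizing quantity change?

AVC = 134 - 32x + 2x^2, minimized at x = 8 where min AVC = ¥6. MC = 134 - 64x + 6x^2.
With P = ¥94 above the shutdown price, P = MC gives x = 10.
At P = ¥44 ≥ min AVC, set P = MC: x = 9. The firm stays open but cuts output.

Output falls from 10 to 9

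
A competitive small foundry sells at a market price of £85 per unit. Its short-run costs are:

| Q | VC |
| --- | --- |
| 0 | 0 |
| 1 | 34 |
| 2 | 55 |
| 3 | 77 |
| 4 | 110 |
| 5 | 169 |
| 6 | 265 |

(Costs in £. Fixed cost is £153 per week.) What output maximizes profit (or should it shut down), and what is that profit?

Tabulate TR − TC: Q=0: -153; Q=1: -102; Q=2: -38; Q=3: 25; Q=4: 77; Q=5: 103; Q=6: 92.
Profit is maximized at Q = 5. AVC there is 169/5 = £33.80 ≤ P, so producing beats shutting down (which would give -£153).

Q = 5; profit = £103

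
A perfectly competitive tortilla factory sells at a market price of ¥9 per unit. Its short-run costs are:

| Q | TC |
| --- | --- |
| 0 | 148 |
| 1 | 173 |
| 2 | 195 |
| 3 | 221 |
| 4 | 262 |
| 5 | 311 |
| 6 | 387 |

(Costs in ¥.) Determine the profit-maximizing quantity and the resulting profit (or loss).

Tabulate TR − TC: Q=0: -148; Q=1: -164; Q=2: -177; Q=3: -194; Q=4: -226; Q=5: -266; Q=6: -333.
Profit is highest at Q = 0. Equivalently, the lowest AVC in the table is 47/2 ≈ ¥23.50 at Q = 2, and P = ¥9 falls below it — price never covers variable cost, so the firm shuts down and loses only its fixed cost.

Q = 0 (shut down); profit = -¥148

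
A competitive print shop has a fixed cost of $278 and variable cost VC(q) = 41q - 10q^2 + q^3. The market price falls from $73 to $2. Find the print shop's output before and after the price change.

AVC = 41 - 10q + q^2, minimized at q = 5 where min AVC = $16. MC = 41 - 20q + 3q^2.
With P = $73 above the shutdown price, P = MC gives q = 8.
At P = $2 < min AVC = $16, price no longer covers variable cost at any output, so the firm shuts down: q = 0.

Output falls from 8 to 0 (the firm shuts down)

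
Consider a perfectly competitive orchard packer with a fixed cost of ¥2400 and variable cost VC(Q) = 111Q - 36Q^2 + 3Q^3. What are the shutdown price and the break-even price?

Shutdown price = ¥3; break-even price = ¥291

Shutdown price = min AVC. AVC = 111 - 36Q + 3Q^2, with vertex at Q = 6 and minimum ¥3.
ATC = 2400/Q + 111 - 36Q + 3Q^2. Setting dATC/dQ = −2400/Q^2 − 36 + 6Q = 0 gives Q = 10 (since 6·10^3 − 36·10^2 = 2400).
min ATC = 2400/10 + 111 − 36·10 + 3·10^2 = ¥291. That is the break-even price.
For ¥3 ≤ P < ¥291 the firm produces at a loss; below ¥3 it shuts down.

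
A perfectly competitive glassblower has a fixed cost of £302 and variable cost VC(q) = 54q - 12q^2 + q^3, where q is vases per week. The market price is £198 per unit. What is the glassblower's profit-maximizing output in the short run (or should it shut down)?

Strip out fixed cost: VC = 54q - 12q^2 + q^3. Then AVC = 54 - 12q + q^2 and MC = 54 - 24q + 3q^2.
AVC is minimized where dAVC/dq = -12 + 2q = 0, at q = 6; min AVC = 54 - 12·6 + 6^2 = £18.
P = £198 exceeds min AVC = £18, so the firm stays open.
Set P = MC: 198 = 54 - 24q + 3q^2 → -144 - 24q + 3q^2 = 0. The roots are q = -4 and q = 12; the profit-maximizing output is on the rising part of MC, so q* = 12.
Check: AVC at q = 12 is £54 ≤ P, so revenue covers variable cost.
Profit = P·q − TC = 198·12 − 950 = £1426.

Produce at q = 12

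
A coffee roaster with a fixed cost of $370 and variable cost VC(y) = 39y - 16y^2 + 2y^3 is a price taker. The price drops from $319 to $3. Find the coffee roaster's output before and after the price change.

MC = 39 - 32y + 6y^2; the shutdown threshold is min AVC = $7 (at y = 4).
With P = $319 above the shutdown price, P = MC gives y = 10.
At P = $3 < min AVC = $7, price no longer covers variable cost at any output, so the firm shuts down: y = 0.

Output falls from 10 to 0 (the firm shuts down)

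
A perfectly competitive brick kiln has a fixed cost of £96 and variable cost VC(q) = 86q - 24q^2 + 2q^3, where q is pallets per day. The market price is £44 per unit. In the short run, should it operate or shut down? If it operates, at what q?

Produce at q = 7

From TC, MC = TC'(q) = 86 - 48q + 6q^2 and AVC = VC/q = 86 - 24q + 2q^2.
AVC is minimized where dAVC/dq = -24 + 4q = 0, at q = 6; min AVC = 86 - 24·6 + 2·6^2 = £14.
P = £44 exceeds min AVC = £14, so the firm stays open.
P = MC gives 42 - 48q + 6q^2 = 0, with roots 1 and 7. Take the larger (rising MC): q* = 7.
Check: AVC at q = 7 is £16 ≤ P, so revenue covers variable cost.
Profit = P·q − TC = 44·7 − 208 = £100.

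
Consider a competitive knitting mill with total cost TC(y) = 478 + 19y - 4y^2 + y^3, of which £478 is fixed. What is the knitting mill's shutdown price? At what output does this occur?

£15 per unit, at y = 2

Short-run supply begins at min AVC. From VC = 19y - 4y^2 + y^3, AVC = 19 - 4y + y^2.
At the minimum of AVC, MC = AVC. MC = 19 - 8y + 3y^2; setting MC = AVC gives 2y^2 - 4y = 0, so y = 2. min AVC = 15.
The firm shuts down for any P below £15.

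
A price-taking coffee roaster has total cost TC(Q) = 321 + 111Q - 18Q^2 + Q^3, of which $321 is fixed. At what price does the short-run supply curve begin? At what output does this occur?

$30 per unit, at Q = 9

The shutdown price is the minimum of AVC. VC = 111Q - 18Q^2 + Q^3, so AVC = 111 - 18Q + Q^2.
dAVC/dQ = -18 + 2Q = 0 gives Q = 9. min AVC = 111 - 18·9 + 9^2 = 30.
So the shutdown price is $30.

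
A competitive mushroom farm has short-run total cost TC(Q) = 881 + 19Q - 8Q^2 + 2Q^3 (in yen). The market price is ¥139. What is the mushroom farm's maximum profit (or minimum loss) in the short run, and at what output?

Profit = -¥305 at Q = 6

AVC = 19 - 8Q + 2Q^2 has its minimum ¥11 at Q = 2; price ¥139 clears that bar, so the firm operates.
With MC = 19 - 16Q + 6Q^2, P = MC on the upward-sloping part at Q* = 6.
TR = 139·6 = 834. TC = 881 + 258 = 1139. Profit = 834 − 1139 = -¥305.
Shutting down would mean losing the fixed cost of ¥881, so operating at a loss of ¥305 is better by ¥576.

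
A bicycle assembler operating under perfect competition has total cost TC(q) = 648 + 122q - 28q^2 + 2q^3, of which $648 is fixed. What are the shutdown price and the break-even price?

Shutdown price = min AVC. AVC = 122 - 28q + 2q^2, with vertex at q = 7 and minimum $24.
ATC = 648/q + 122 - 28q + 2q^2. Setting dATC/dq = −648/q^2 − 28 + 4q = 0 gives q = 9 (since 4·9^3 − 28·9^2 = 648).
min ATC = 648/9 + 122 − 28·9 + 2·9^2 = $104. That is the break-even price.
For $24 ≤ P < $104 the firm produces at a loss; below $24 it shuts down.

Shutdown price = $24; break-even price = $104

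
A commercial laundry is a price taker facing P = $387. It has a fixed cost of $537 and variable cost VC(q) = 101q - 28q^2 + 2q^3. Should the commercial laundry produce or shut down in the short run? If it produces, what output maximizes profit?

Variable cost is VC = 101q - 28q^2 + 2q^3, so AVC = VC/q = 101 - 28q + 2q^2 and MC = dTC/dq = 101 - 56q + 6q^2.
AVC hits its minimum where MC = AVC, at q = 7, giving min AVC = 101 - 28·7 + 2·7^2 = $3.
Since P = $387 ≥ min AVC = $3, price covers variable cost and the firm should produce.
Set P = MC: 387 = 101 - 56q + 6q^2 → -286 - 56q + 6q^2 = 0. The roots are q = -11/3 and q = 13; the profit-maximizing output is on the rising part of MC, so q* = 13.
Check: AVC at q = 13 is $75 ≤ P, so revenue covers variable cost.
Profit = P·q − TC = 387·13 − 1512 = $3519.

Produce at q = 13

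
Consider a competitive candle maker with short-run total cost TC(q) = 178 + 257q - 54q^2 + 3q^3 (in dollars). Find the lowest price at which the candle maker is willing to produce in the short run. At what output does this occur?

$14 per unit, at q = 9

The firm shuts down when price falls below the minimum of average variable cost. AVC = VC/q = 257 - 54q + 3q^2.
dAVC/dq = -54 + 6q = 0 gives q = 9. min AVC = 257 - 54·9 + 3·9^2 = 14.
So the shutdown price is $14.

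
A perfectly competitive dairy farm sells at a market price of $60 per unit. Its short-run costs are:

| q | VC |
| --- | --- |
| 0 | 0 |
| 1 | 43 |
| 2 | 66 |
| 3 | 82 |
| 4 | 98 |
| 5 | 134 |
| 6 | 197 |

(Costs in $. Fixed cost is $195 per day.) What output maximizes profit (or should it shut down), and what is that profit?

Compute π = P·q − TC at each output: q=0: -195; q=1: -178; q=2: -141; q=3: -97; q=4: -53; q=5: -29; q=6: -32.
Profit is maximized at q = 5. AVC there is 134/5 = $26.80 ≤ P, so producing beats shutting down (which would give -$195).

q = 5; profit = -$29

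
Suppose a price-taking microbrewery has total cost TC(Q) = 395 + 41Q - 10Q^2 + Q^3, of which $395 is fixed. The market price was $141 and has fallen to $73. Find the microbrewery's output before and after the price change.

Output falls from 10 to 8

MC = 41 - 20Q + 3Q^2; the shutdown threshold is min AVC = $16 (at Q = 5).
With P = $141 above the shutdown price, P = MC gives Q = 10.
At P = $73 ≥ min AVC, set P = MC: Q = 8. The firm stays open but cuts output.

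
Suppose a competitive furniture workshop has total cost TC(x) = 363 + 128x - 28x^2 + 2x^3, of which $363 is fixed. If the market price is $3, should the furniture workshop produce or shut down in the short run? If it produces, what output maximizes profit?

From TC, MC = TC'(x) = 128 - 56x + 6x^2 and AVC = VC/x = 128 - 28x + 2x^2.
AVC is minimized where dAVC/dx = -28 + 4x = 0, at x = 7; min AVC = 128 - 28·7 + 2·7^2 = $30.
With P < min AVC ($3 < $30), every unit sold adds to the loss.
The firm minimizes its loss by shutting down and losing only its fixed cost of $363.

Shut down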